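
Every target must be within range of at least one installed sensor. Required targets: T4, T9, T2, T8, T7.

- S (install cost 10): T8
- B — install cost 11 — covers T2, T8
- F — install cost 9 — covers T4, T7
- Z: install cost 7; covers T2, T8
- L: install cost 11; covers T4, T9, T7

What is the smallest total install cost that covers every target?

18

Choose Z and L: together they cover T4, T9, T2, T8, T7 — every target.
Total install cost: 7 + 11 = 18.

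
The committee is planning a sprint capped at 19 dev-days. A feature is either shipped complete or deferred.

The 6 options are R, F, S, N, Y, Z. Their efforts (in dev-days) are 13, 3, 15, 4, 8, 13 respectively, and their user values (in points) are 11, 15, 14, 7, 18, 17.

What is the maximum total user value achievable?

40

This is an integer program with binary decision variables.
F + N + Y: effort 3 + 4 + 8 = 15 ≤ 19, user value 15 + 7 + 18 = 40.
F + Y: effort 3 + 8 = 11 ≤ 19, user value 15 + 18 = 33.
Best is F, N, and Y with total user value 40.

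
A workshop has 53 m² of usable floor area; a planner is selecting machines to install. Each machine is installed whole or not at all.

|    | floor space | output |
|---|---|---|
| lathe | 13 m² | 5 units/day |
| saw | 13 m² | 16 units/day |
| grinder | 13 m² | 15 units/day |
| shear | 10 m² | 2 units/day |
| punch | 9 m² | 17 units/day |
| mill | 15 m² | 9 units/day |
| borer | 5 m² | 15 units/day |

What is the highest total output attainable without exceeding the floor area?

Allowing fractional choices, the relaxed optimum would be about 70.8, but machines are indivisible.
lathe + saw + grinder + punch + borer: floor space 13 + 13 + 13 + 9 + 5 = 53 ≤ 53, output 5 + 16 + 15 + 17 + 15 = 68.
saw + grinder + shear + punch + borer: floor space 13 + 13 + 10 + 9 + 5 = 50 ≤ 53, output 16 + 15 + 2 + 17 + 15 = 65.
Best is lathe, saw, grinder, punch, and borer with total output 68.

68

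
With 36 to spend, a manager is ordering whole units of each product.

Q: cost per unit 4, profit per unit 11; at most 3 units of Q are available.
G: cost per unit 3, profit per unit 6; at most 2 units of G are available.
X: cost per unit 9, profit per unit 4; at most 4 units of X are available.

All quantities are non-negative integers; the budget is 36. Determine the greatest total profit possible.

53

3×Q, 2×G, and 1×X: cost 27 ≤ 36, profit 3·11 + 2·6 + 1·4 = 49.
3×Q, 2×G, and 2×X: cost 36 ≤ 36, profit 3·11 + 2·6 + 2·4 = 53.
Best is 53.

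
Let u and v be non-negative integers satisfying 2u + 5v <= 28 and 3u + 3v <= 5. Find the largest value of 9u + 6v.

9

The continuous relaxation peaks at (1.67, 0) with value 15.00; rounding to a feasible lattice point costs some objective.
(u,v)=(1,0): 2·1+5·0=2≤28, 3·1+3·0=3≤5, objective 9.
(u,v)=(0,1): 2·0+5·1=5≤28, 3·0+3·1=3≤5, objective 6.
Maximum is 9 at (u,v)=(1,0).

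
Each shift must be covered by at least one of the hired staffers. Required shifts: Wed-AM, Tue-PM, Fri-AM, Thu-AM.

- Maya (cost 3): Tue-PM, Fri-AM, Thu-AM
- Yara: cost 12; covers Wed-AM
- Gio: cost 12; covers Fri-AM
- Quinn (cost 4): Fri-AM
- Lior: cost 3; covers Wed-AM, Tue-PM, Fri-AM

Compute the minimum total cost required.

Choose Maya and Lior: together they cover Wed-AM, Tue-PM, Fri-AM, Thu-AM — every shift.
Total cost: 3 + 3 = 6.
No cover costs less than 6.

6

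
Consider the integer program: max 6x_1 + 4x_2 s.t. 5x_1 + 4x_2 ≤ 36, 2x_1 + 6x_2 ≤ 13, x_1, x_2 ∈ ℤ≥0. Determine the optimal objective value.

(x_1,x_2)=(6,0): 5·6+4·0=30≤36, 2·6+6·0=12≤13, objective 36.
(x_1,x_2)=(5,0): 5·5+4·0=25≤36, 2·5+6·0=10≤13, objective 30.
Maximum is 36 at (x_1,x_2)=(6,0).

36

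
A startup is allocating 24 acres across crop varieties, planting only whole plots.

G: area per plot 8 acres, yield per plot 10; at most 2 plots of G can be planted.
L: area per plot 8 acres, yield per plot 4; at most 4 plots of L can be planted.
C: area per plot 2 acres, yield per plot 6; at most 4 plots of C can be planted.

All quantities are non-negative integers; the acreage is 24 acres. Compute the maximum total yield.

44

C has the best ratio (6/2); taking only C gives at most 4×6 = 24 (stopped by the supply cap of 4).
Mixing does better — 2×G and 4×C: area 24 ≤ 24, yield 2·10 + 4·6 = 44.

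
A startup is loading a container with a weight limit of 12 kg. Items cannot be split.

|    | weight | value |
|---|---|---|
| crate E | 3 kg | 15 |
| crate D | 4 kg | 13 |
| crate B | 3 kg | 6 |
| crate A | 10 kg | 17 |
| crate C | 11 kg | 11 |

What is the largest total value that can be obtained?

34

crate E + crate B: weight 3 + 3 = 6 ≤ 12, value 15 + 6 = 21.
crate E + crate D: weight 3 + 4 = 7 ≤ 12, value 15 + 13 = 28.
crate E + crate D + crate B: weight 3 + 4 + 3 = 10 ≤ 12, value 15 + 13 + 6 = 34.
Best is crate E, crate D, and crate B with total value 34.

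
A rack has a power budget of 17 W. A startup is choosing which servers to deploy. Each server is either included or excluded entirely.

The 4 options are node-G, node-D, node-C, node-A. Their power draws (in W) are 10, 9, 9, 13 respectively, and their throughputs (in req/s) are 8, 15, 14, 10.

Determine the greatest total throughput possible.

Take node-D: power draw 9 ≤ 17, throughput 15.
No other feasible combination does better.

15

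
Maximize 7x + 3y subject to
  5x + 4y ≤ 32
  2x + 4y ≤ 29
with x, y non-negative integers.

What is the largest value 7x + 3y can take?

(x,y)=(6,0) is feasible, giving 42.
(x,y)=(5,1) is feasible, giving 38.
(x,y)=(5,0) is feasible, giving 35.
No feasible integer point exceeds 42.

42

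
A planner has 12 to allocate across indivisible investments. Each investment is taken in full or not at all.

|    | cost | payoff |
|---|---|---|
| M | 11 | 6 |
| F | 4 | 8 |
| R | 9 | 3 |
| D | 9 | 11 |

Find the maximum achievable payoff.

11

D: cost 9 ≤ 12, payoff 11.
F: cost 4 ≤ 12, payoff 8.
Best is D with total payoff 11.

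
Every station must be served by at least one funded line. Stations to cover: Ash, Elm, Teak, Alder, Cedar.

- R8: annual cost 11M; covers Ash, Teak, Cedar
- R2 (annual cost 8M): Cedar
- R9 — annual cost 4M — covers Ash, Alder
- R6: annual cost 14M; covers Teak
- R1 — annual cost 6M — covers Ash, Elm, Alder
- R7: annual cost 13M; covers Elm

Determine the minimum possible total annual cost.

The greedy cost-per-new-station heuristic would pick R9, R8, and R1 for 21, but a cheaper cover exists.
Choose R8 and R1: together they cover Ash, Elm, Teak, Alder, Cedar — every station.
Total annual cost: 11 + 6 = 17.
No cover costs less than 17.

17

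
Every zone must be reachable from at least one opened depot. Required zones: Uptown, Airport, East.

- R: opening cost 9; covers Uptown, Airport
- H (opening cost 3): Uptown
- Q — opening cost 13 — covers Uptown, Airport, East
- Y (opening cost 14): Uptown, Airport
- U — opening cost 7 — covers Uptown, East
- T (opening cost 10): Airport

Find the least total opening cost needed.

13

The greedy cost-per-new-zone heuristic would pick H and Q for 16, but a cheaper cover exists.
Q alone covers Uptown, Airport, East — every zone.
Total opening cost: 13.
No cover costs less than 13.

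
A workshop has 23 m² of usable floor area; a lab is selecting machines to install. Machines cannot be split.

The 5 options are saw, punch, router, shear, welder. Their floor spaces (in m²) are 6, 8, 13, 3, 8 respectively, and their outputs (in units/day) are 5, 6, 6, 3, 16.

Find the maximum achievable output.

27

This is an integer program with binary decision variables.
Allowing fractional choices, the relaxed optimum would be about 28.5, but machines are indivisible.
saw + shear + welder: floor space 6 + 3 + 8 = 17 ≤ 23, output 5 + 3 + 16 = 24.
saw + punch + welder: floor space 6 + 8 + 8 = 22 ≤ 23, output 5 + 6 + 16 = 27.
punch + shear + welder: floor space 8 + 3 + 8 = 19 ≤ 23, output 6 + 3 + 16 = 25.
Best is saw, punch, and welder with total output 27.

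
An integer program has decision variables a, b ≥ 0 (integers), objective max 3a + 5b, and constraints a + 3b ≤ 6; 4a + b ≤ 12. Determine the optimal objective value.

Relaxing integrality, the LP optimum is 13.64 at (a,b) = (2.73, 1.09), which is not an integer point.
(a,b)=(2,1): 1·2+3·1=5≤6, 4·2+1·1=9≤12, objective 11.
(a,b)=(3,0): 1·3+3·0=3≤6, 4·3+1·0=12≤12, objective 9.
No feasible integer point exceeds 11.

11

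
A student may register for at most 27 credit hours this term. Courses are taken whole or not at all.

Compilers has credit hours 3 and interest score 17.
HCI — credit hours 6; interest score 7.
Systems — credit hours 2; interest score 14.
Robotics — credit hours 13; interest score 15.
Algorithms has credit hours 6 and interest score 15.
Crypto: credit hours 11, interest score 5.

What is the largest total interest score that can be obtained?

61

Allowing fractional choices, the relaxed optimum would be about 64.5, but courses are indivisible.
Compilers + HCI + Systems + Algorithms: credit hours 3 + 6 + 2 + 6 = 17 ≤ 27, interest score 17 + 7 + 14 + 15 = 53.
Compilers + HCI + Systems + Robotics: credit hours 3 + 6 + 2 + 13 = 24 ≤ 27, interest score 17 + 7 + 14 + 15 = 53.
Compilers + Systems + Robotics + Algorithms: credit hours 3 + 2 + 13 + 6 = 24 ≤ 27, interest score 17 + 14 + 15 + 15 = 61.
Best is Compilers, Systems, Robotics, and Algorithms with total interest score 61.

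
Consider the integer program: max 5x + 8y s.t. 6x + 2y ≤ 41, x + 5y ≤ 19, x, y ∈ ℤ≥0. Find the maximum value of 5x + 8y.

46

Relaxing integrality, the LP optimum is 50.68 at (x,y) = (5.96, 2.61), which is not an integer point.
(x,y)=(6,2): 6·6+2·2=40≤41, 1·6+5·2=16≤19, objective 46.
(x,y)=(4,3): 6·4+2·3=30≤41, 1·4+5·3=19≤19, objective 44.
(x,y)=(5,2): 6·5+2·2=34≤41, 1·5+5·2=15≤19, objective 41.
(x,y)=(6,1): 6·6+2·1=38≤41, 1·6+5·1=11≤19, objective 38.
No feasible integer point exceeds 46.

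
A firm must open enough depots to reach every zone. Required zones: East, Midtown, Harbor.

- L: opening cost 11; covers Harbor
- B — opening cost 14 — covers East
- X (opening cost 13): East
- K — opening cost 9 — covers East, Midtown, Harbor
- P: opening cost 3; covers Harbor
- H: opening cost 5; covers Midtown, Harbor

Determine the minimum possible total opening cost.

This is an integer covering problem.
The greedy cost-per-new-zone heuristic would pick H and K for 14, but a cheaper cover exists.
K alone covers East, Midtown, Harbor — every zone.
Total opening cost: 9.
No cover costs less than 9.

9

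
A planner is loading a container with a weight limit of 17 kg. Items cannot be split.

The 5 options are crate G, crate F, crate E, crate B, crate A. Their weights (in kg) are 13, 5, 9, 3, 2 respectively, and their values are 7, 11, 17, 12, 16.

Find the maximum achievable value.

45

Take crate E, crate B, and crate A: weight 9 + 3 + 2 = 14 ≤ 17, value 17 + 12 + 16 = 45.
No other feasible combination does better.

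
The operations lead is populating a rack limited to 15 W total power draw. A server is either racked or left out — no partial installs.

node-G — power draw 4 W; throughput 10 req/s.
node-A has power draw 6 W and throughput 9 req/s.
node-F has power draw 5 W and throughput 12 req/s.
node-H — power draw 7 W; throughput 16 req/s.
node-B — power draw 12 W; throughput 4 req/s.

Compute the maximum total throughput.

31

Allowing fractional choices, the relaxed optimum would be about 35.7, but servers are indivisible.
node-G + node-A + node-F: power draw 4 + 6 + 5 = 15 ≤ 15, throughput 10 + 9 + 12 = 31.
node-G + node-H: power draw 4 + 7 = 11 ≤ 15, throughput 10 + 16 = 26.
node-F + node-H: power draw 5 + 7 = 12 ≤ 15, throughput 12 + 16 = 28.
Best is node-G, node-A, and node-F with total throughput 31.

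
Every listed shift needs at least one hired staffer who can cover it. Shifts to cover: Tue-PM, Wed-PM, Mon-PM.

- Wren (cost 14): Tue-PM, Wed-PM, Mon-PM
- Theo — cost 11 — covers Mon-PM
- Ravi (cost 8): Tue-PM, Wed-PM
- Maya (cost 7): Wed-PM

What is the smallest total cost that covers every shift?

This is an integer covering problem.
The greedy cost-per-new-shift heuristic would pick Ravi and Theo for 19, but a cheaper cover exists.
Wren alone covers Tue-PM, Wed-PM, Mon-PM — every shift.
Total cost: 14.
No cover costs less than 14.

14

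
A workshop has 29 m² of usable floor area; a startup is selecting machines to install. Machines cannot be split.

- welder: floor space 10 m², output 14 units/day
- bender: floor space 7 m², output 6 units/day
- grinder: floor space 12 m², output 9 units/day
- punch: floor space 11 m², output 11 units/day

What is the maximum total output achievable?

Allowing fractional choices, the relaxed optimum would be about 31.8, but machines are indivisible.
welder + bender + punch: floor space 10 + 7 + 11 = 28 ≤ 29, output 14 + 6 + 11 = 31.
welder + bender + grinder: floor space 10 + 7 + 12 = 29 ≤ 29, output 14 + 6 + 9 = 29.
welder + punch: floor space 10 + 11 = 21 ≤ 29, output 14 + 11 = 25.
Best is welder, bender, and punch with total output 31.

31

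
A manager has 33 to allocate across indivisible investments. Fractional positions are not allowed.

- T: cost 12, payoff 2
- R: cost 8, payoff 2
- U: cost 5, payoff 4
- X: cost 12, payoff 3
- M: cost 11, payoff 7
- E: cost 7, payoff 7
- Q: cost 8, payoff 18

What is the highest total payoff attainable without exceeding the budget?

36

This is a 0-1 knapsack instance.
Take U, M, E, and Q: cost 5 + 11 + 7 + 8 = 31 ≤ 33, payoff 4 + 7 + 7 + 18 = 36.
No other feasible combination does better.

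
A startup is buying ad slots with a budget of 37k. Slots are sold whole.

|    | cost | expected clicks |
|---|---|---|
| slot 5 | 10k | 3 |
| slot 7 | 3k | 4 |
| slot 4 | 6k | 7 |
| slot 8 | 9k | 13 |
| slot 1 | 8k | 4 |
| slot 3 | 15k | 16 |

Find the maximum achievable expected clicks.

40

This is a 0-1 knapsack instance.
Take slot 7, slot 4, slot 8, and slot 3: cost 3 + 6 + 9 + 15 = 33 ≤ 37, expected clicks 4 + 7 + 13 + 16 = 40.
No other feasible combination does better.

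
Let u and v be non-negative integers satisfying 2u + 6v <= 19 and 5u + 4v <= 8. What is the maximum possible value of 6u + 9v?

18

(u,v)=(0,2): 2·0+6·2=12≤19, 5·0+4·2=8≤8, objective 18.
(u,v)=(0,1): 2·0+6·1=6≤19, 5·0+4·1=4≤8, objective 9.
Maximum is 18 at (u,v)=(0,2).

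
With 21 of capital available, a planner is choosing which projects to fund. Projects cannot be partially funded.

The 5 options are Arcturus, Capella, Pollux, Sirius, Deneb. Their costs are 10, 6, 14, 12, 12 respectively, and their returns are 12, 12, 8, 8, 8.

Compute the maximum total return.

Allowing fractional choices, the relaxed optimum would be about 27.3, but projects are indivisible.
Capella + Sirius: cost 6 + 12 = 18 ≤ 21, return 12 + 8 = 20.
Arcturus + Capella: cost 10 + 6 = 16 ≤ 21, return 12 + 12 = 24.
Capella + Deneb: cost 6 + 12 = 18 ≤ 21, return 12 + 8 = 20.
Best is Arcturus and Capella with total return 24.

24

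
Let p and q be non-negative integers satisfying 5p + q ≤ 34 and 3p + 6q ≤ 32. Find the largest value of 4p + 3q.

The continuous relaxation peaks at (6.37, 2.15) with value 31.93; rounding to a feasible lattice point costs some objective.
(p,q)=(6,2) is feasible, giving 30.
(p,q)=(6,1) is feasible, giving 27.
(p,q)=(5,2) is feasible, giving 26.
(p,q)=(5,1) is feasible, giving 23.
No feasible integer point exceeds 30.

30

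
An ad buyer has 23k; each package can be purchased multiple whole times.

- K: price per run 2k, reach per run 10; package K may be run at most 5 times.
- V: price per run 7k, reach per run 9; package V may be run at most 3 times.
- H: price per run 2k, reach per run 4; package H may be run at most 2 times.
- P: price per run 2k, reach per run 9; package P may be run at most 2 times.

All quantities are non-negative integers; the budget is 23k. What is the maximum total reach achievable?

81

5×K, 1×V, 1×H, and 2×P: price 23 ≤ 23, reach 5·10 + 1·9 + 1·4 + 2·9 = 81.
5×K, 1×V, and 2×P: price 21 ≤ 23, reach 5·10 + 1·9 + 2·9 = 77.
Best is 81.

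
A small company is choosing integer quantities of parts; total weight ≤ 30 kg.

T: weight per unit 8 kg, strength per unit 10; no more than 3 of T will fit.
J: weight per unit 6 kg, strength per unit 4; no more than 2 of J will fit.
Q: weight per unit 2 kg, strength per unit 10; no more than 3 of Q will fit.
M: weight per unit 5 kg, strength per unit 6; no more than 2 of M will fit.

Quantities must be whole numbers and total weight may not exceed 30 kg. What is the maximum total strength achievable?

60

This is a bounded integer knapsack.
Take 3×T and 3×Q: weight 30 ≤ 30, strength 3·10 + 3·10 = 60.
Q has the best ratio (10/2) and is taken to its limit of 3; remaining capacity is filled optimally with the others.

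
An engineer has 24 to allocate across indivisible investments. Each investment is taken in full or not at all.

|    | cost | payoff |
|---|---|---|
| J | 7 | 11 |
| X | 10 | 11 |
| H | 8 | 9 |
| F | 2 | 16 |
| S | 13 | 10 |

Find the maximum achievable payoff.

38

Take J, X, and F: cost 7 + 10 + 2 = 19 ≤ 24, payoff 11 + 11 + 16 = 38.
No other feasible combination does better.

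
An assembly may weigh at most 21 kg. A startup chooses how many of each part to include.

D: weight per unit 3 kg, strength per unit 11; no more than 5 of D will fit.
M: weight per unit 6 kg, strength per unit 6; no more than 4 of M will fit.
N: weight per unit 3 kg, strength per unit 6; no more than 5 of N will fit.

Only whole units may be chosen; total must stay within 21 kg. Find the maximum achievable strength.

67

5×D and 2×N: weight 21 ≤ 21, strength 5·11 + 2·6 = 67.
4×D and 3×N: weight 21 ≤ 21, strength 4·11 + 3·6 = 62.
Best is 67.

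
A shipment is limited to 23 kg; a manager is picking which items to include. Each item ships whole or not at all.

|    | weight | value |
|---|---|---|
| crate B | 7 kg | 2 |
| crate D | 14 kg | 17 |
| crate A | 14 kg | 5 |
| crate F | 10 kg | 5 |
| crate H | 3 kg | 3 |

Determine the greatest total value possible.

This is an integer program with binary decision variables.
Allowing fractional choices, the relaxed optimum would be about 23.0, but items are indivisible.
crate D + crate H: weight 14 + 3 = 17 ≤ 23, value 17 + 3 = 20.
crate B + crate D: weight 7 + 14 = 21 ≤ 23, value 2 + 17 = 19.
crate D: weight 14 ≤ 23, value 17.
Best is crate D and crate H with total value 20.

20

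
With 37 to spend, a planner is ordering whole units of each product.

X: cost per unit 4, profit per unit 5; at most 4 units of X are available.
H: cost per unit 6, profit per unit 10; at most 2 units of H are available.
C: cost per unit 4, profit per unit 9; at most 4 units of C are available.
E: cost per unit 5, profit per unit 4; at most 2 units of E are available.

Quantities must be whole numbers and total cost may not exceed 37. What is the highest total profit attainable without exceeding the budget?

This is a bounded integer knapsack.
Take 2×X, 2×H, and 4×C: cost 36 ≤ 37, profit 2·5 + 2·10 + 4·9 = 66.
C has the best ratio (9/4) and is taken to its limit of 4; remaining capacity is filled optimally with the others.

66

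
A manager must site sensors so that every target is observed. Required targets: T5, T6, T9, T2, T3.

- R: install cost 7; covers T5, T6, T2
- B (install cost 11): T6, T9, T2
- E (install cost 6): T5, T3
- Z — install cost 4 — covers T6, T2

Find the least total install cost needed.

17

This is an integer covering problem.
The greedy cost-per-new-target heuristic would pick Z, E, and B for 21, but a cheaper cover exists.
Choose B and E: together they cover T5, T6, T9, T2, T3 — every target.
Total install cost: 11 + 6 = 17.
No cover costs less than 17.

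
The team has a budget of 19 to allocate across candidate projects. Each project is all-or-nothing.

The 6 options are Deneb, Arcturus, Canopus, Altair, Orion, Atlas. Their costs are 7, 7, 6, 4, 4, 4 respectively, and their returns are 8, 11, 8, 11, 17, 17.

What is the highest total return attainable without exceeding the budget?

56

Arcturus + Altair + Orion + Atlas: cost 7 + 4 + 4 + 4 = 19 ≤ 19, return 11 + 11 + 17 + 17 = 56.
Deneb + Altair + Orion + Atlas: cost 7 + 4 + 4 + 4 = 19 ≤ 19, return 8 + 11 + 17 + 17 = 53.
Canopus + Altair + Orion + Atlas: cost 6 + 4 + 4 + 4 = 18 ≤ 19, return 8 + 11 + 17 + 17 = 53.
Best is Arcturus, Altair, Orion, and Atlas with total return 56.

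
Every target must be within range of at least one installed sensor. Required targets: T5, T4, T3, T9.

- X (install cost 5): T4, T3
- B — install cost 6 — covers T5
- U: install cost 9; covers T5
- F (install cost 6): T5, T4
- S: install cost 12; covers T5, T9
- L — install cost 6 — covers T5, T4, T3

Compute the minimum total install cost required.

17

Choose X and S: together they cover T5, T4, T3, T9 — every target.
Total install cost: 5 + 12 = 17.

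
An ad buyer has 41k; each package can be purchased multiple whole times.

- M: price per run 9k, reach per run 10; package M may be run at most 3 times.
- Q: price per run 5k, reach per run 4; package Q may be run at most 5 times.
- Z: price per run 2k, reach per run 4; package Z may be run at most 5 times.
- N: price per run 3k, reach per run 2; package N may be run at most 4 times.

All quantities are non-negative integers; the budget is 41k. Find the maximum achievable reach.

52

Z has the best ratio (4/2); taking only Z gives at most 5×4 = 20 (stopped by the supply cap of 5).
Mixing does better — 3×M, 5×Z, and 1×N: price 40 ≤ 41, reach 3·10 + 5·4 + 1·2 = 52.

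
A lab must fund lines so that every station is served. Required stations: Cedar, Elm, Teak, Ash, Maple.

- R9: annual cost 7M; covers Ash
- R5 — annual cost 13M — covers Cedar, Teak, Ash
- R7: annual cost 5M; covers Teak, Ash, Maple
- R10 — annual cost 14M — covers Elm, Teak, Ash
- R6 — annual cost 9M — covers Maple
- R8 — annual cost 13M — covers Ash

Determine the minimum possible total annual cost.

32

Choose R5, R7, and R10: together they cover Cedar, Elm, Teak, Ash, Maple — every station.
Total annual cost: 13 + 5 + 14 = 32.
No cover costs less than 32.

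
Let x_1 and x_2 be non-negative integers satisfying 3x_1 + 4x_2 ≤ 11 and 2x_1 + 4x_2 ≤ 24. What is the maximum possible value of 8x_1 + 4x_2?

(x_1,x_2)=(3,0) is feasible, giving 24.
(x_1,x_2)=(2,1) is feasible, giving 20.
(x_1,x_2)=(2,0) is feasible, giving 16.
The best lattice point is (3,0), giving 24.

24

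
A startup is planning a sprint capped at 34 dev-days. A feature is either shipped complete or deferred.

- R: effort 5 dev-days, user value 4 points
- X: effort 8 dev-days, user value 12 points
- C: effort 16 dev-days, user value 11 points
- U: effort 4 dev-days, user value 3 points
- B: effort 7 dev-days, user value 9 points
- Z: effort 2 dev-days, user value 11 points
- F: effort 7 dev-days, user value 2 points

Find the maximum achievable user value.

43

X + C + B + Z: effort 8 + 16 + 7 + 2 = 33 ≤ 34, user value 12 + 11 + 9 + 11 = 43.
R + X + U + B + Z + F: effort 5 + 8 + 4 + 7 + 2 + 7 = 33 ≤ 34, user value 4 + 12 + 3 + 9 + 11 + 2 = 41.
Best is X, C, B, and Z with total user value 43.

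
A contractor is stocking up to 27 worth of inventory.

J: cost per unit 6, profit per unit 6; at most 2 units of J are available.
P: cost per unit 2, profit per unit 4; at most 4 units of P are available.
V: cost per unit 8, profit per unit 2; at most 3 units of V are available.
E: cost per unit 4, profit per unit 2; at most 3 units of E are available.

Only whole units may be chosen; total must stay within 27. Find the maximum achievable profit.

30

P has the best ratio (4/2); taking only P gives at most 4×4 = 16 (stopped by the supply cap of 4).
Mixing does better — 2×J, 4×P, and 1×E: cost 24 ≤ 27, profit 2·6 + 4·4 + 1·2 = 30.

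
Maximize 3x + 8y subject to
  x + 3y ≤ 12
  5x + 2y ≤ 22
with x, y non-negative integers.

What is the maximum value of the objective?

Relaxing integrality, the LP optimum is 33.08 at (x,y) = (3.23, 2.92), which is not an integer point.
(x,y)=(3,3): 1·3+3·3=12≤12, 5·3+2·3=21≤22, objective 33.
(x,y)=(2,3): 1·2+3·3=11≤12, 5·2+2·3=16≤22, objective 30.
No feasible integer point exceeds 33.

33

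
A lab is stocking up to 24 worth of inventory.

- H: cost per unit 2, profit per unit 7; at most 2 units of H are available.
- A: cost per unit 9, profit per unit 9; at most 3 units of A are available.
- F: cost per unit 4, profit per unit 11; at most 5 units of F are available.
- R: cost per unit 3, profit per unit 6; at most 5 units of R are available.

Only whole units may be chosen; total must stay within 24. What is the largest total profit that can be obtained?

69

H has the best ratio (7/2); taking only H gives at most 2×7 = 14 (stopped by the supply cap of 2).
Mixing does better — 2×H and 5×F: cost 24 ≤ 24, profit 2·7 + 5·11 = 69.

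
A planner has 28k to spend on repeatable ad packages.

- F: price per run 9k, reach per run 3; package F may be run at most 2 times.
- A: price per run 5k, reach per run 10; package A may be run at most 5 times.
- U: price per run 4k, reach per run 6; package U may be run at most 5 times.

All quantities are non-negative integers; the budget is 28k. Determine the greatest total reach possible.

52

A has the best ratio (10/5); taking only A gives at most 5×10 = 50 (stopped by the price limit).
Mixing does better — 4×A and 2×U: price 28 ≤ 28, reach 4·10 + 2·6 = 52.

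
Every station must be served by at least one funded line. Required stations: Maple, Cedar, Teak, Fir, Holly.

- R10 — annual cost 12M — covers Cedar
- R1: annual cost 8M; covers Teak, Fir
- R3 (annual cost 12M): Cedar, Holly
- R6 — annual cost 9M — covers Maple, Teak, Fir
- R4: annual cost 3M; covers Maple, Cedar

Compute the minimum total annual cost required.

21

Choose R3 and R6: together they cover Maple, Cedar, Teak, Fir, Holly — every station.
Total annual cost: 12 + 9 = 21.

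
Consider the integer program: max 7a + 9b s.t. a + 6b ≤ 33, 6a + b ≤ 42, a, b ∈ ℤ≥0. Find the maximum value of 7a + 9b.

(a,b)=(6,4): 1·6+6·4=30≤33, 6·6+1·4=40≤42, objective 78.
(a,b)=(5,4): 1·5+6·4=29≤33, 6·5+1·4=34≤42, objective 71.
No feasible integer point exceeds 78.

78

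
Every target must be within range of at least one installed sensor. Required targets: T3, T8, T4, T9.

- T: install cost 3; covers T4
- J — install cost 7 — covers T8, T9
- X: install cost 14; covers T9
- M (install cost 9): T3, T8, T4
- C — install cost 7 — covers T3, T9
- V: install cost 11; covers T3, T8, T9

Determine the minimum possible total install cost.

The greedy cost-per-new-target heuristic would pick T, J, and C for 17, but a cheaper cover exists.
Choose T and V: together they cover T3, T8, T4, T9 — every target.
Total install cost: 3 + 11 = 14.
No cover costs less than 14.

14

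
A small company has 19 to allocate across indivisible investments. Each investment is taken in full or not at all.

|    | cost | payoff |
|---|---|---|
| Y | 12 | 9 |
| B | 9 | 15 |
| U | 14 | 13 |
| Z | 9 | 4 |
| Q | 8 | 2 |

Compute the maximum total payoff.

Allowing fractional choices, the relaxed optimum would be about 24.3, but investments are indivisible.
B + Z: cost 9 + 9 = 18 ≤ 19, payoff 15 + 4 = 19.
B: cost 9 ≤ 19, payoff 15.
B + Q: cost 9 + 8 = 17 ≤ 19, payoff 15 + 2 = 17.
Best is B and Z with total payoff 19.

19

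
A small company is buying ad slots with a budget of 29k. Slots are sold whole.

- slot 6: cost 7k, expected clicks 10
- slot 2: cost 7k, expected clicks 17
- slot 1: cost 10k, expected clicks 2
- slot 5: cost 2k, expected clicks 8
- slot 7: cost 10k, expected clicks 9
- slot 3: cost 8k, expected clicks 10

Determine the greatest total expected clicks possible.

Allowing fractional choices, the relaxed optimum would be about 49.5, but ad slots are indivisible.
slot 6 + slot 2 + slot 5 + slot 3: cost 7 + 7 + 2 + 8 = 24 ≤ 29, expected clicks 10 + 17 + 8 + 10 = 45.
slot 6 + slot 2 + slot 5 + slot 7: cost 7 + 7 + 2 + 10 = 26 ≤ 29, expected clicks 10 + 17 + 8 + 9 = 44.
Best is slot 6, slot 2, slot 5, and slot 3 with total expected clicks 45.

45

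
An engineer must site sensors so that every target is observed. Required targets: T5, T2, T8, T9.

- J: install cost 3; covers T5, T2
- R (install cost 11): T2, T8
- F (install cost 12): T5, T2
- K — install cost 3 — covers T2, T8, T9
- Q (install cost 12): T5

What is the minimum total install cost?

6

Choose J and K: together they cover T5, T2, T8, T9 — every target.
Total install cost: 3 + 3 = 6.
No cover costs less than 6.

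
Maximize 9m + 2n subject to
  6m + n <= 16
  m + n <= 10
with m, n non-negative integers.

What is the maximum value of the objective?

Relaxing integrality, the LP optimum is 28.40 at (m,n) = (1.2, 8.8), which is not an integer point.
(m,n)=(1,9): 6·1+1·9=15≤16, 1·1+1·9=10≤10, objective 27.
(m,n)=(1,8): 6·1+1·8=14≤16, 1·1+1·8=9≤10, objective 25.
No feasible integer point exceeds 27.

27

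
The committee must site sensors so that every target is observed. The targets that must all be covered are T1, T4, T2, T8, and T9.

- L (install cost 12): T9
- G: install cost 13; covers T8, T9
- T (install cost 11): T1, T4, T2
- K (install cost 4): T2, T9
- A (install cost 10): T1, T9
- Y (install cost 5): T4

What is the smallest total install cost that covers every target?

24

The greedy cost-per-new-target heuristic would pick K, Y, A, and G for 32, but a cheaper cover exists.
Choose G and T: together they cover T1, T4, T2, T8, T9 — every target.
Total install cost: 13 + 11 = 24.
No cover costs less than 24.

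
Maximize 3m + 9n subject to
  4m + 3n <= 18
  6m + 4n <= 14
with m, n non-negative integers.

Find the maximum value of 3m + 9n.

(m,n)=(0,3): 4·0+3·3=9≤18, 6·0+4·3=12≤14, objective 27.
(m,n)=(1,2): 4·1+3·2=10≤18, 6·1+4·2=14≤14, objective 21.
(m,n)=(0,2): 4·0+3·2=6≤18, 6·0+4·2=8≤14, objective 18.
The best lattice point is (0,3), giving 27.

27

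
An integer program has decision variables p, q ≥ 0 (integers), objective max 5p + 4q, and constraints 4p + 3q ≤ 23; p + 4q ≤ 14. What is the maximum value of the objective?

The continuous relaxation peaks at (3.85, 2.54) with value 29.38; rounding to a feasible lattice point costs some objective.
(p,q)=(5,1): 4·5+3·1=23≤23, 1·5+4·1=9≤14, objective 29.
(p,q)=(4,2): 4·4+3·2=22≤23, 1·4+4·2=12≤14, objective 28.
(p,q)=(5,0): 4·5+3·0=20≤23, 1·5+4·0=5≤14, objective 25.
(p,q)=(4,1): 4·4+3·1=19≤23, 1·4+4·1=8≤14, objective 24.
Maximum is 29 at (p,q)=(5,1).

29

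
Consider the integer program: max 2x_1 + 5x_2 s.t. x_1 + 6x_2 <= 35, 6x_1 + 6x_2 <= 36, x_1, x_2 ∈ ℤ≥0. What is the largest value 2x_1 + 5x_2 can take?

(x_1,x_2)=(1,5) is feasible, giving 27.
(x_1,x_2)=(0,5) is feasible, giving 25.
(x_1,x_2)=(2,4) is feasible, giving 24.
The best lattice point is (1,5), giving 27.

27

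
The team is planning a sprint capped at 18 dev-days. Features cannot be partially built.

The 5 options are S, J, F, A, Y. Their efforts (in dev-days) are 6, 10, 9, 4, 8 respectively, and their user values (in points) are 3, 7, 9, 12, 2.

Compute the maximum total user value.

Allowing fractional choices, the relaxed optimum would be about 24.5, but features are indivisible.
S + A + Y: effort 6 + 4 + 8 = 18 ≤ 18, user value 3 + 12 + 2 = 17.
F + A: effort 9 + 4 = 13 ≤ 18, user value 9 + 12 = 21.
J + A: effort 10 + 4 = 14 ≤ 18, user value 7 + 12 = 19.
Best is F and A with total user value 21.

21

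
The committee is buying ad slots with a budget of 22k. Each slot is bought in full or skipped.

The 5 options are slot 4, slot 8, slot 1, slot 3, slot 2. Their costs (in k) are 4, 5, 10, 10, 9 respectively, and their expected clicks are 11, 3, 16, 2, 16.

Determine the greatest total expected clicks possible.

32

slot 4 + slot 8 + slot 2: cost 4 + 5 + 9 = 18 ≤ 22, expected clicks 11 + 3 + 16 = 30.
slot 1 + slot 2: cost 10 + 9 = 19 ≤ 22, expected clicks 16 + 16 = 32.
Best is slot 1 and slot 2 with total expected clicks 32.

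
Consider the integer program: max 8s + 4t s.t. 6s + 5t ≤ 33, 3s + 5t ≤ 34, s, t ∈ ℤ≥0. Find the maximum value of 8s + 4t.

40

The continuous relaxation peaks at (5.5, 0) with value 44.00; rounding to a feasible lattice point costs some objective.
(s,t)=(5,0): 6·5+5·0=30≤33, 3·5+5·0=15≤34, objective 40.
(s,t)=(4,1): 6·4+5·1=29≤33, 3·4+5·1=17≤34, objective 36.
(s,t)=(4,0): 6·4+5·0=24≤33, 3·4+5·0=12≤34, objective 32.
Maximum is 40 at (s,t)=(5,0).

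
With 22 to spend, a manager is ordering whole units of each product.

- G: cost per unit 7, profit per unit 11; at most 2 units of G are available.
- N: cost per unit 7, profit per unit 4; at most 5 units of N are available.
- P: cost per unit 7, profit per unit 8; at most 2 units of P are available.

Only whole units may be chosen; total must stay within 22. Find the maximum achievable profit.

This is a bounded integer knapsack.
1×G and 2×P: cost 21 ≤ 22, profit 1·11 + 2·8 = 27.
2×G and 1×P: cost 21 ≤ 22, profit 2·11 + 1·8 = 30.
Best is 30.

30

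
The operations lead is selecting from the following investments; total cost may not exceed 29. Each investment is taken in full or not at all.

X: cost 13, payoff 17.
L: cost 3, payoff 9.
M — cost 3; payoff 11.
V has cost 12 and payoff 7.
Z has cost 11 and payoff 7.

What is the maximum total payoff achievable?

Allowing fractional choices, the relaxed optimum would be about 43.4, but investments are indivisible.
X + M + Z: cost 13 + 3 + 11 = 27 ≤ 29, payoff 17 + 11 + 7 = 35.
X + M + V: cost 13 + 3 + 12 = 28 ≤ 29, payoff 17 + 11 + 7 = 35.
X + L + M: cost 13 + 3 + 3 = 19 ≤ 29, payoff 17 + 9 + 11 = 37.
Best is X, L, and M with total payoff 37.

37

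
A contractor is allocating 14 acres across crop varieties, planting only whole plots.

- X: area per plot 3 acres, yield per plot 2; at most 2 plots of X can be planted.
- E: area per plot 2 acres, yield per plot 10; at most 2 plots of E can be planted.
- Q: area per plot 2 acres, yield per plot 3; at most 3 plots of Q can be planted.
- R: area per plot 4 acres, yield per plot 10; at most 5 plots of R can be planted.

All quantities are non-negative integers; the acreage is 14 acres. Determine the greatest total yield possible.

This is a bounded integer knapsack.
E has the best ratio (10/2); taking only E gives at most 2×10 = 20 (stopped by the supply cap of 2).
Mixing does better — 2×E, 1×Q, and 2×R: area 14 ≤ 14, yield 2·10 + 1·3 + 2·10 = 43.

43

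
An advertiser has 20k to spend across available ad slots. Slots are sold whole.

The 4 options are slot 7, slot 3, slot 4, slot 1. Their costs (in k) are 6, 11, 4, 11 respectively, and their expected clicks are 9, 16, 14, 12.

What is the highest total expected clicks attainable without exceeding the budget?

30

Allowing fractional choices, the relaxed optimum would be about 37.5, but ad slots are indivisible.
slot 3 + slot 4: cost 11 + 4 = 15 ≤ 20, expected clicks 16 + 14 = 30.
slot 4 + slot 1: cost 4 + 11 = 15 ≤ 20, expected clicks 14 + 12 = 26.
Best is slot 3 and slot 4 with total expected clicks 30.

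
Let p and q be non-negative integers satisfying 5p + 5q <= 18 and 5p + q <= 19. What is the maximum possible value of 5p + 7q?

(p,q)=(0,3) is feasible, giving 21.
(p,q)=(1,2) is feasible, giving 19.
(p,q)=(0,2) is feasible, giving 14.
Maximum is 21 at (p,q)=(0,3).

21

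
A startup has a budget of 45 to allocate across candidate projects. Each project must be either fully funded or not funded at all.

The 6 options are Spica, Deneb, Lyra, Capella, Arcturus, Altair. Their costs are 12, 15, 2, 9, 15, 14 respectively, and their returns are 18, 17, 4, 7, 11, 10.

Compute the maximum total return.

50

This is an integer program with binary decision variables.
Allowing fractional choices, the relaxed optimum would be about 51.1, but projects are indivisible.
Spica + Deneb + Lyra + Altair: cost 12 + 15 + 2 + 14 = 43 ≤ 45, return 18 + 17 + 4 + 10 = 49.
Spica + Deneb + Lyra + Capella: cost 12 + 15 + 2 + 9 = 38 ≤ 45, return 18 + 17 + 4 + 7 = 46.
Spica + Deneb + Lyra + Arcturus: cost 12 + 15 + 2 + 15 = 44 ≤ 45, return 18 + 17 + 4 + 11 = 50.
Best is Spica, Deneb, Lyra, and Arcturus with total return 50.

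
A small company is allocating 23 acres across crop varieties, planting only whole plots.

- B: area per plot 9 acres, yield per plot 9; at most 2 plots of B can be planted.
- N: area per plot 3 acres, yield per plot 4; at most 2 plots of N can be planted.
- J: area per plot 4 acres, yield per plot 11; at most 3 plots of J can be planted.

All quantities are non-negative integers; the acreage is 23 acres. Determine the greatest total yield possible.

1×B and 3×J: area 21 ≤ 23, yield 1·9 + 3·11 = 42.
2×N and 3×J: area 18 ≤ 23, yield 2·4 + 3·11 = 41.
Best is 42.

42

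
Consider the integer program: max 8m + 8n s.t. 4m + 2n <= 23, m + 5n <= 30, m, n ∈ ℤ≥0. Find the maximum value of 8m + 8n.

The continuous relaxation peaks at (3.06, 5.39) with value 67.56; rounding to a feasible lattice point costs some objective.
(m,n)=(3,5): 4·3+2·5=22≤23, 1·3+5·5=28≤30, objective 64.
(m,n)=(2,5): 4·2+2·5=18≤23, 1·2+5·5=27≤30, objective 56.
The best lattice point is (3,5), giving 64.

64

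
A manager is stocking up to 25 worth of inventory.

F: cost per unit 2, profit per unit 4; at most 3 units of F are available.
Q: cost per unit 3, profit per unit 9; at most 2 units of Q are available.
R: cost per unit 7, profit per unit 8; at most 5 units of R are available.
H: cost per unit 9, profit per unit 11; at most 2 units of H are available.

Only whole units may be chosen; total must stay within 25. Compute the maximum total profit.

2×F, 2×Q, and 2×R: cost 24 ≤ 25, profit 2·4 + 2·9 + 2·8 = 42.
1×F, 2×Q, 1×R, and 1×H: cost 24 ≤ 25, profit 1·4 + 2·9 + 1·8 + 1·11 = 41.
Best is 42.

42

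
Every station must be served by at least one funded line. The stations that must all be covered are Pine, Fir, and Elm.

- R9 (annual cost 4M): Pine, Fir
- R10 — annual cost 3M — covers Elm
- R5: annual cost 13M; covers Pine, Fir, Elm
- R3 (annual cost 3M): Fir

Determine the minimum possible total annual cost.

7

This is a weighted set-cover instance.
Choose R9 and R10: together they cover Pine, Fir, Elm — every station.
Total annual cost: 4 + 3 = 7.
No cover costs less than 7.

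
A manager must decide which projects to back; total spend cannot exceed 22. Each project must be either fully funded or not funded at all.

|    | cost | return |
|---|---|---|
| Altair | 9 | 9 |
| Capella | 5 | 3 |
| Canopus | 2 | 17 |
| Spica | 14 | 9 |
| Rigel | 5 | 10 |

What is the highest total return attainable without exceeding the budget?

39

Allowing fractional choices, the relaxed optimum would be about 39.9, but projects are indivisible.
Altair + Canopus + Rigel: cost 9 + 2 + 5 = 16 ≤ 22, return 9 + 17 + 10 = 36.
Altair + Capella + Canopus + Rigel: cost 9 + 5 + 2 + 5 = 21 ≤ 22, return 9 + 3 + 17 + 10 = 39.
Best is Altair, Capella, Canopus, and Rigel with total return 39.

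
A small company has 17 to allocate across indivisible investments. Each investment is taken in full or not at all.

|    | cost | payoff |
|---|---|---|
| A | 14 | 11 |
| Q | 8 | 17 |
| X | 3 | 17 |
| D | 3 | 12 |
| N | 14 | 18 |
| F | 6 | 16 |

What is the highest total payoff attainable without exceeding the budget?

X + D + F: cost 3 + 3 + 6 = 12 ≤ 17, payoff 17 + 12 + 16 = 45.
Q + X + D: cost 8 + 3 + 3 = 14 ≤ 17, payoff 17 + 17 + 12 = 46.
Q + X + F: cost 8 + 3 + 6 = 17 ≤ 17, payoff 17 + 17 + 16 = 50.
Best is Q, X, and F with total payoff 50.

50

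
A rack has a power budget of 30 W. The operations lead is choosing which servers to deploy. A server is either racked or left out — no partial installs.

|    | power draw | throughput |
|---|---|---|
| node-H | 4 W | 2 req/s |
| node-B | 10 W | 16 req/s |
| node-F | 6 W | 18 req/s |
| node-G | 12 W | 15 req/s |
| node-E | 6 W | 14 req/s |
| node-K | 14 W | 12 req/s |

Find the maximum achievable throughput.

node-H + node-F + node-G + node-E: power draw 4 + 6 + 12 + 6 = 28 ≤ 30, throughput 2 + 18 + 15 + 14 = 49.
node-B + node-F + node-G: power draw 10 + 6 + 12 = 28 ≤ 30, throughput 16 + 18 + 15 = 49.
node-H + node-B + node-F + node-E: power draw 4 + 10 + 6 + 6 = 26 ≤ 30, throughput 2 + 16 + 18 + 14 = 50.
Best is node-H, node-B, node-F, and node-E with total throughput 50.

50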